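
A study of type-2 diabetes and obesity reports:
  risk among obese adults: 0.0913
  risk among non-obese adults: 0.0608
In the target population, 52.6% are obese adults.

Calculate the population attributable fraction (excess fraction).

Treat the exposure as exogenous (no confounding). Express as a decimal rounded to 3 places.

PAF ≈ 0.209

Let p₁ = 0.0913, p₀ = 0.0608.
Overall risk P(Y=1) = π·p₁ + (1−π)·p₀ = 0.526×0.0913 + 0.474×0.0608 = 0.076843.
Under exogeneity, PAF = [P(Y=1) − p₀] / P(Y=1).
PAF = (0.076843 − 0.0608) / 0.076843 ≈ 0.2088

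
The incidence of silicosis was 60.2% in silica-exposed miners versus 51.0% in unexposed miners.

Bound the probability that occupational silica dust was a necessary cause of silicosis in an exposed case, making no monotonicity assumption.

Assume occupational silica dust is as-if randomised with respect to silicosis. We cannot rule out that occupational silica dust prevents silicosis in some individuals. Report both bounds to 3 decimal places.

p₁ = 0.602, p₀ = 0.51.
Under exogeneity alone the bounds on PN are max{0,(p₁−p₀)/p₁} ≤ PN ≤ min{1,(1−p₀)/p₁}.
  lower = (p₁ − p₀)/p₁ = 0.092 / 0.602 ≈ 0.1528
  upper = min{1, (1 − p₀)/p₁} = 0.49 / 0.602 ≈ 0.8140

0.153 ≤ PN ≤ 0.814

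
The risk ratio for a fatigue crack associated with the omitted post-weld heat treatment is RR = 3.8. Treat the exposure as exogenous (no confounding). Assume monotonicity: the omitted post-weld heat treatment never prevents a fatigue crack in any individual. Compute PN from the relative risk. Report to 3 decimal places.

PN ≈ 0.737

Under exogeneity and monotonicity, PN = (RR − 1) / RR = 1 − 1/RR.
PN = (3.8 − 1) / 3.8 = 2.8 / 3.8 ≈ 0.7368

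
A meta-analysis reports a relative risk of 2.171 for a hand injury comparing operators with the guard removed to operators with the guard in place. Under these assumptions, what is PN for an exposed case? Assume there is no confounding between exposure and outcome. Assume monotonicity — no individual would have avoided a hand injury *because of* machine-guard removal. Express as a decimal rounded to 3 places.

Under exogeneity and monotonicity, PN = (RR − 1) / RR = 1 − 1/RR.
PN = (2.171 − 1) / 2.171 = 1.171 / 2.171 ≈ 0.5394

PN ≈ 0.539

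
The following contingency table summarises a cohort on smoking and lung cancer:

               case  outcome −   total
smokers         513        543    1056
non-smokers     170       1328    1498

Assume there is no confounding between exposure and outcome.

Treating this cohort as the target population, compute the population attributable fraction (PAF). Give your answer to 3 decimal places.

PAF ≈ 0.576

p₁ = P(outcome | exposed) = 513/1056 = 0.4858
p₀ = P(outcome | unexposed) = 170/1498 = 0.11348
Exposure prevalence π = 1056/2554 = 0.41347; overall risk P(Y=1) = 0.26742.
Under exogeneity, PAF = [P(Y=1) − p₀]/P(Y=1).
PAF = (0.26742 − 0.11348) / 0.26742 ≈ 0.5756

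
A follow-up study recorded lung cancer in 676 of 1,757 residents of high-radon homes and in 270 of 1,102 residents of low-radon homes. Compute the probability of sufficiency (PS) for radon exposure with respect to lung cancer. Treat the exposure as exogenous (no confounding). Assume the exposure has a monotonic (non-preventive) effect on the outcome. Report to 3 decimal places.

PS ≈ 0.185

p₁ = P(outcome | exposed) = 676/1757 = 0.38475
p₀ = P(outcome | unexposed) = 270/1102 = 0.24501
Under exogeneity and monotonicity, PS = (p₁ − p₀) / (1 − p₀).
PS = (0.38475 − 0.24501) / (1 − 0.24501) = 0.13974 / 0.75499 ≈ 0.1851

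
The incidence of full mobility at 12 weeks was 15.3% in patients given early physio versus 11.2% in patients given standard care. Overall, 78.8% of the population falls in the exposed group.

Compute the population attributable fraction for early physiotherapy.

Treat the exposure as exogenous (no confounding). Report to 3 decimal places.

p₁ = 0.153, p₀ = 0.112.
Overall risk P(Y=1) = π·p₁ + (1−π)·p₀ = 0.788×0.153 + 0.212×0.112 = 0.14431.
Under exogeneity, PAF = [P(Y=1) − p₀] / P(Y=1).
PAF = (0.14431 − 0.112) / 0.14431 ≈ 0.2239

PAF ≈ 0.224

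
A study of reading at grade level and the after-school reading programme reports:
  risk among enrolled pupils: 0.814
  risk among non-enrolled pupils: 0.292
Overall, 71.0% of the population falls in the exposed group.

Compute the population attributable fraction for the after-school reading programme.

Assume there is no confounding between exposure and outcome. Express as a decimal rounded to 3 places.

PAF ≈ 0.559

Let p₁ = 0.814, p₀ = 0.292.
Overall risk P(Y=1) = π·p₁ + (1−π)·p₀ = 0.71×0.814 + 0.29×0.292 = 0.66262.
Under exogeneity, PAF = [P(Y=1) − p₀] / P(Y=1).
PAF = (0.66262 − 0.292) / 0.66262 ≈ 0.5593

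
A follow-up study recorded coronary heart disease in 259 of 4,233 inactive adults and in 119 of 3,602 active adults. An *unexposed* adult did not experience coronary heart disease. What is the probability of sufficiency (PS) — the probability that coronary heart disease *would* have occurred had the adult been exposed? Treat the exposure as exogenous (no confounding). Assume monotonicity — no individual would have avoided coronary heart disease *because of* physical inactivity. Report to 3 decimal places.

PS ≈ 0.029

p₁ = P(outcome | exposed) = 259/4233 = 0.061186
p₀ = P(outcome | unexposed) = 119/3602 = 0.033037
Under exogeneity and monotonicity, PS = (p₁ − p₀) / (1 − p₀).
PS = (0.061186 − 0.033037) / (1 − 0.033037) = 0.028149 / 0.96696 ≈ 0.0291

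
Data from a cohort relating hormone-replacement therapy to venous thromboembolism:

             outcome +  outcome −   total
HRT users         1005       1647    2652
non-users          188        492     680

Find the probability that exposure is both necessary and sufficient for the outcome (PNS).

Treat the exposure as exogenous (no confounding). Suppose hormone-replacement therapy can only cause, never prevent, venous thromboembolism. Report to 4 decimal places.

PNS ≈ 0.1025

p₁ = P(outcome | exposed) = 1005/2652 = 0.37896
p₀ = P(outcome | unexposed) = 188/680 = 0.27647
Under exogeneity and monotonicity, PNS = p₁ − p₀.
PNS = 0.37896 − 0.27647 = 0.10249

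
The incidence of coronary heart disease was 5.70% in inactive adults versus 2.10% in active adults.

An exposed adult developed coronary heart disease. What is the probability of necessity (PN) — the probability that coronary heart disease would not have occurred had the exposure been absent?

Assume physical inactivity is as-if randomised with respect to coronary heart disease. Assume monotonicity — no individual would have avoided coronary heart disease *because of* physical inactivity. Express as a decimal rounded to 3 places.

PN ≈ 0.632

p₁ = 0.057, p₀ = 0.021.
Under exogeneity and monotonicity, PN = (p₁ − p₀) / p₁.
PN = (0.057 − 0.021) / 0.057 = 0.036 / 0.057 ≈ 0.6316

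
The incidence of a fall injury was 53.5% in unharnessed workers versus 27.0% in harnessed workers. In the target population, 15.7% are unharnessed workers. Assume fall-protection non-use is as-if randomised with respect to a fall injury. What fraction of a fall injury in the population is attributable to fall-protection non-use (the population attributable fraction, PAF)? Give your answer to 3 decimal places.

PAF ≈ 0.134

p₁ = 0.535, p₀ = 0.27.
Overall risk P(Y=1) = π·p₁ + (1−π)·p₀ = 0.157×0.535 + 0.843×0.27 = 0.31161.
Under exogeneity, PAF = [P(Y=1) − p₀] / P(Y=1).
PAF = (0.31161 − 0.27) / 0.31161 ≈ 0.1335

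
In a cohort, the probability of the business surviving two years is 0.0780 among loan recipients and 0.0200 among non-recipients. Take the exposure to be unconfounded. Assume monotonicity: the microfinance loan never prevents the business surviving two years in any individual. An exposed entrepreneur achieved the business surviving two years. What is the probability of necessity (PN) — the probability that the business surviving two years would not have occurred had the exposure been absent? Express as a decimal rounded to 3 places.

PN ≈ 0.744

Let p₁ = 0.078, p₀ = 0.02.
Under exogeneity and monotonicity, PN = (p₁ − p₀) / p₁.
PN = (0.078 − 0.02) / 0.078 = 0.058 / 0.078 ≈ 0.7436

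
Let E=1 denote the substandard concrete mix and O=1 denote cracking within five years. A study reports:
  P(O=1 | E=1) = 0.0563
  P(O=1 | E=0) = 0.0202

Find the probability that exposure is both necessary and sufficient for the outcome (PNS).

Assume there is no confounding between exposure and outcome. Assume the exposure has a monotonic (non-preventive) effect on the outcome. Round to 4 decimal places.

PNS ≈ 0.0361

Let p₁ = 0.0563, p₀ = 0.0202.
Under exogeneity and monotonicity, PNS = p₁ − p₀.
PNS = 0.0563 − 0.0202 = 0.0361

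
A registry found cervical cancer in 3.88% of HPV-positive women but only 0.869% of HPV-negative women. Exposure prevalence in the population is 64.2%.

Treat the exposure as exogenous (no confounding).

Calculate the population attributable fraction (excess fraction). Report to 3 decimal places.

PAF ≈ 0.690

p₁ = 0.0388, p₀ = 0.00869.
Overall risk P(Y=1) = π·p₁ + (1−π)·p₀ = 0.642×0.0388 + 0.358×0.00869 = 0.028021.
Under exogeneity, PAF = [P(Y=1) − p₀] / P(Y=1).
PAF = (0.028021 − 0.00869) / 0.028021 ≈ 0.6899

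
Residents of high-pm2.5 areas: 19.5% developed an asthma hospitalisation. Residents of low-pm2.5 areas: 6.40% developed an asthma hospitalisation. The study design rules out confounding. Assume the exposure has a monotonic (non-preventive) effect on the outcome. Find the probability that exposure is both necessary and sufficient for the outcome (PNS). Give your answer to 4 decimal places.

PNS ≈ 0.1310

p₁ = 0.195, p₀ = 0.064.
Under exogeneity and monotonicity, PNS = p₁ − p₀.
PNS = 0.195 − 0.064 = 0.131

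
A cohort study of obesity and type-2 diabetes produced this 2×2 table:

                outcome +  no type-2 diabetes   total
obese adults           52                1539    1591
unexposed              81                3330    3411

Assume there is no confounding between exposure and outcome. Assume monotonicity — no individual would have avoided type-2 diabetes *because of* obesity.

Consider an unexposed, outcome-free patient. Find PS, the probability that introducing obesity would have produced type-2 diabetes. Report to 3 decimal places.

p₁ = P(outcome | exposed) = 52/1591 = 0.032684
p₀ = P(outcome | unexposed) = 81/3411 = 0.023747
Under exogeneity and monotonicity, PS = (p₁ − p₀) / (1 − p₀).
PS = (0.032684 − 0.023747) / (1 − 0.023747) = 0.0089371 / 0.97625 ≈ 0.0092

PS ≈ 0.009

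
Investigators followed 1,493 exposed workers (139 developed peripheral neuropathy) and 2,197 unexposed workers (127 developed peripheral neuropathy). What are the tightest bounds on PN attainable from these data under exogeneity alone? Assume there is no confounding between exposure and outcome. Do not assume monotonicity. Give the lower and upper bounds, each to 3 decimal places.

0.379 ≤ PN ≤ 1.000

p₁ = P(outcome | exposed) = 139/1493 = 0.093101
p₀ = P(outcome | unexposed) = 127/2197 = 0.057806
Under exogeneity alone the bounds on PN are max{0,(p₁−p₀)/p₁} ≤ PN ≤ min{1,(1−p₀)/p₁}.
  lower = (p₁ − p₀)/p₁ = 0.035295 / 0.093101 ≈ 0.3791
  upper = min{1, (1 − p₀)/p₁} = 0.94219 / 0.093101 ≈ 10.1201 → capped at 1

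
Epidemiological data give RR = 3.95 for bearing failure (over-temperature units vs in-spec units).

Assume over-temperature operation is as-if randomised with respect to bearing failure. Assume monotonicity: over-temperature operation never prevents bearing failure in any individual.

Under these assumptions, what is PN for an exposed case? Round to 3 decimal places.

Under exogeneity and monotonicity, PN = (RR − 1) / RR = 1 − 1/RR.
PN = (3.95 − 1) / 3.95 = 2.95 / 3.95 ≈ 0.7468

PN ≈ 0.747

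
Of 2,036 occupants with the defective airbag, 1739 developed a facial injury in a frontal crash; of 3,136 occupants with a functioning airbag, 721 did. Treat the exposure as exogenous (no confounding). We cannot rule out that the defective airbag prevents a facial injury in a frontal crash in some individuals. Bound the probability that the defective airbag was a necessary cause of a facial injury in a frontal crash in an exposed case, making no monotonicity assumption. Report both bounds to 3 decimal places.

p₁ = P(outcome | exposed) = 1739/2036 = 0.85413
p₀ = P(outcome | unexposed) = 721/3136 = 0.22991
Under exogeneity alone the bounds on PN are max{0,(p₁−p₀)/p₁} ≤ PN ≤ min{1,(1−p₀)/p₁}.
  lower = (p₁ − p₀)/p₁ = 0.62422 / 0.85413 ≈ 0.7308
  upper = min{1, (1 − p₀)/p₁} = 0.77009 / 0.85413 ≈ 0.9016

0.731 ≤ PN ≤ 0.902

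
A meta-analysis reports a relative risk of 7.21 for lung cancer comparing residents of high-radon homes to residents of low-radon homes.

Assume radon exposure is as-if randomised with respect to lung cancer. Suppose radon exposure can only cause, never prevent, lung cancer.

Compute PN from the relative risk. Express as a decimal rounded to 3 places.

Under exogeneity and monotonicity, PN = (RR − 1) / RR = 1 − 1/RR.
PN = (7.21 − 1) / 7.21 = 6.21 / 7.21 ≈ 0.8613

PN ≈ 0.861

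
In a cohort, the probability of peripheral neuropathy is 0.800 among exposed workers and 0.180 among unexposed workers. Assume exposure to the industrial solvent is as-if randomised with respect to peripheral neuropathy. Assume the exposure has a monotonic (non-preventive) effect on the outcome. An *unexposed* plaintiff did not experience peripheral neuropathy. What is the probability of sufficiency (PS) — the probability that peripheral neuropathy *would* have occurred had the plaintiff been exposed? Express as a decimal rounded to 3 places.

PS ≈ 0.756

Let p₁ = 0.8, p₀ = 0.18.
Under exogeneity and monotonicity, PS = (p₁ − p₀) / (1 − p₀).
PS = (0.8 − 0.18) / (1 − 0.18) = 0.62 / 0.82 ≈ 0.7561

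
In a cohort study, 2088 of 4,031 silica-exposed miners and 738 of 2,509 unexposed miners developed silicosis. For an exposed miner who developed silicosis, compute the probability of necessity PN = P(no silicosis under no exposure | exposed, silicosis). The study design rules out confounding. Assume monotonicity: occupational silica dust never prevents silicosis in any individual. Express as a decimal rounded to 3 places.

PN ≈ 0.432

p₁ = P(outcome | exposed) = 2088/4031 = 0.51799
p₀ = P(outcome | unexposed) = 738/2509 = 0.29414
Under exogeneity and monotonicity, PN = (p₁ − p₀) / p₁.
PN = (0.51799 − 0.29414) / 0.51799 = 0.22384 / 0.51799 ≈ 0.4321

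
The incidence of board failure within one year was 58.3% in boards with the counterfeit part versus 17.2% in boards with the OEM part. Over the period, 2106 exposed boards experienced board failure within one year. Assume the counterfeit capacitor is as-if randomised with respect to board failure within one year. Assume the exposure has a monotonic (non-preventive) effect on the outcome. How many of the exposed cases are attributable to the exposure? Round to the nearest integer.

p₁ = 0.583, p₀ = 0.172.
PN = (p₁ − p₀)/p₁ = (0.583 − 0.172) / 0.583 ≈ 0.70497.
Attributable cases ≈ PN × (exposed cases) = 0.70497 × 2106 ≈ 1484.68.

about 1485 cases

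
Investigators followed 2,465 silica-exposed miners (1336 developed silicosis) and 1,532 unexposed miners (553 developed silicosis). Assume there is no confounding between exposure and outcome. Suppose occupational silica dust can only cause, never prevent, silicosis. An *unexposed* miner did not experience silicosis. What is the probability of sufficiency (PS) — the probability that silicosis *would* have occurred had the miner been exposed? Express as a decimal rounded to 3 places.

p₁ = P(outcome | exposed) = 1336/2465 = 0.54199
p₀ = P(outcome | unexposed) = 553/1532 = 0.36097
Under exogeneity and monotonicity, PS = (p₁ − p₀) / (1 − p₀).
PS = (0.54199 − 0.36097) / (1 − 0.36097) = 0.18102 / 0.63903 ≈ 0.2833

PS ≈ 0.283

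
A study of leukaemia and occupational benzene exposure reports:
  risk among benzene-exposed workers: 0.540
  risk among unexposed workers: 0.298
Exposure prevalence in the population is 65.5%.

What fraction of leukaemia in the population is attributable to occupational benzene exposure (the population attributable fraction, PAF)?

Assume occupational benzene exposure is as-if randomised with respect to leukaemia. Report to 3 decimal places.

Let p₁ = 0.54, p₀ = 0.298.
Overall risk P(Y=1) = π·p₁ + (1−π)·p₀ = 0.655×0.54 + 0.345×0.298 = 0.45651.
Under exogeneity, PAF = [P(Y=1) − p₀] / P(Y=1).
PAF = (0.45651 − 0.298) / 0.45651 ≈ 0.3472

PAF ≈ 0.347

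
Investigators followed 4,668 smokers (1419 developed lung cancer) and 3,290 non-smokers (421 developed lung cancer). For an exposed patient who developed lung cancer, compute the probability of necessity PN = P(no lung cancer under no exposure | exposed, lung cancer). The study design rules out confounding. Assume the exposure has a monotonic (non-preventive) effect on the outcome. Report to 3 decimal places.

p₁ = P(outcome | exposed) = 1419/4668 = 0.30398
p₀ = P(outcome | unexposed) = 421/3290 = 0.12796
Under exogeneity and monotonicity, PN = (p₁ − p₀) / p₁.
PN = (0.30398 − 0.12796) / 0.30398 = 0.17602 / 0.30398 ≈ 0.5790

PN ≈ 0.579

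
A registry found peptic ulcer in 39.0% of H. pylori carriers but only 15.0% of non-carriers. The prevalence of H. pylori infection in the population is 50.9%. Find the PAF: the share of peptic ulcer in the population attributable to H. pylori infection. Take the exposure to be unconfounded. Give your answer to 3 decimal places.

p₁ = 0.39, p₀ = 0.15.
Overall risk P(Y=1) = π·p₁ + (1−π)·p₀ = 0.509×0.39 + 0.491×0.15 = 0.27216.
Under exogeneity, PAF = [P(Y=1) − p₀] / P(Y=1).
PAF = (0.27216 − 0.15) / 0.27216 ≈ 0.4489

PAF ≈ 0.449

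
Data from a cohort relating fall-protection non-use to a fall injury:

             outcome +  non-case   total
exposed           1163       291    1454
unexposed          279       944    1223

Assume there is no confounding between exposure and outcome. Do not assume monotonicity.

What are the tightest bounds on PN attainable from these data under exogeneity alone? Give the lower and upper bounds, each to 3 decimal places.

0.715 ≤ PN ≤ 0.965

p₁ = P(outcome | exposed) = 1163/1454 = 0.79986
p₀ = P(outcome | unexposed) = 279/1223 = 0.22813
Under exogeneity alone the bounds on PN are max{0,(p₁−p₀)/p₁} ≤ PN ≤ min{1,(1−p₀)/p₁}.
  lower = (p₁ − p₀)/p₁ = 0.57173 / 0.79986 ≈ 0.7148
  upper = min{1, (1 − p₀)/p₁} = 0.77187 / 0.79986 ≈ 0.9650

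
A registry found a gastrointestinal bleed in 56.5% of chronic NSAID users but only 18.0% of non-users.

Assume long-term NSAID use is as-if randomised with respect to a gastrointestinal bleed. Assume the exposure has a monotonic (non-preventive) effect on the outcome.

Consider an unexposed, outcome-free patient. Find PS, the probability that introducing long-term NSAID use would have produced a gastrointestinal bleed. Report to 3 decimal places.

p₁ = 0.565, p₀ = 0.18.
Under exogeneity and monotonicity, PS = (p₁ − p₀) / (1 − p₀).
PS = (0.565 − 0.18) / (1 − 0.18) = 0.385 / 0.82 ≈ 0.4695

PS ≈ 0.470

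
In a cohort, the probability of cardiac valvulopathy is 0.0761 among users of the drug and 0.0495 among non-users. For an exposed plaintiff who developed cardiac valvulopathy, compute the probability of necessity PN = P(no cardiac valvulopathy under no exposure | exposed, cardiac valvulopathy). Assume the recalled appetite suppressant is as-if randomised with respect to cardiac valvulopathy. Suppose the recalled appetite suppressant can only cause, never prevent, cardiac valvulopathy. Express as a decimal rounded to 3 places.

PN ≈ 0.350

Let p₁ = 0.0761, p₀ = 0.0495.
Under exogeneity and monotonicity, PN = (p₁ − p₀) / p₁.
PN = (0.0761 − 0.0495) / 0.0761 = 0.0266 / 0.0761 ≈ 0.3495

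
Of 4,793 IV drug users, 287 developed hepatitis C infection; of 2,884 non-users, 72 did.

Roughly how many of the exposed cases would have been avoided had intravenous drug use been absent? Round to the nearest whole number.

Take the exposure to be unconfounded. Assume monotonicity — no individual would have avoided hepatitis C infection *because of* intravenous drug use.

about 167 cases

p₁ = P(outcome | exposed) = 287/4793 = 0.059879
p₀ = P(outcome | unexposed) = 72/2884 = 0.024965
PN = (p₁ − p₀)/p₁ = (0.059879 − 0.024965) / 0.059879 ≈ 0.58307.
Attributable cases ≈ PN × (exposed cases) = 0.58307 × 287 ≈ 167.34.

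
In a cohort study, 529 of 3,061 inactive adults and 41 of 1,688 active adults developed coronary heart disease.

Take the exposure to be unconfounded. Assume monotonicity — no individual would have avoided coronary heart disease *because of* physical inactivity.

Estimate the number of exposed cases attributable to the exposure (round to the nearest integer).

about 455 cases

p₁ = P(outcome | exposed) = 529/3061 = 0.17282
p₀ = P(outcome | unexposed) = 41/1688 = 0.024289
PN = (p₁ − p₀)/p₁ = (0.17282 − 0.024289) / 0.17282 ≈ 0.85945.
Attributable cases ≈ PN × (exposed cases) = 0.85945 × 529 ≈ 454.65.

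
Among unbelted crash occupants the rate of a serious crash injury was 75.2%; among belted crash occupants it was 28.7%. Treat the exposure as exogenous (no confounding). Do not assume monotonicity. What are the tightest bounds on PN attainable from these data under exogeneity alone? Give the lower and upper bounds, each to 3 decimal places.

0.618 ≤ PN ≤ 0.948

p₁ = 0.752, p₀ = 0.287.
Under exogeneity alone the bounds on PN are max{0,(p₁−p₀)/p₁} ≤ PN ≤ min{1,(1−p₀)/p₁}.
  lower = (p₁ − p₀)/p₁ = 0.465 / 0.752 ≈ 0.6184
  upper = min{1, (1 − p₀)/p₁} = 0.713 / 0.752 ≈ 0.9481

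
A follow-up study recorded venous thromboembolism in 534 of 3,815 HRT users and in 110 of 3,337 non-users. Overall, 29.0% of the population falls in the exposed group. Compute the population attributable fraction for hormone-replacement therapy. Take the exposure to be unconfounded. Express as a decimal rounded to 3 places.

PAF ≈ 0.485

p₁ = P(outcome | exposed) = 534/3815 = 0.13997
p₀ = P(outcome | unexposed) = 110/3337 = 0.032964
Overall risk P(Y=1) = π·p₁ + (1−π)·p₀ = 0.29×0.13997 + 0.71×0.032964 = 0.063997.
Under exogeneity, PAF = [P(Y=1) − p₀] / P(Y=1).
PAF = (0.063997 − 0.032964) / 0.063997 ≈ 0.4849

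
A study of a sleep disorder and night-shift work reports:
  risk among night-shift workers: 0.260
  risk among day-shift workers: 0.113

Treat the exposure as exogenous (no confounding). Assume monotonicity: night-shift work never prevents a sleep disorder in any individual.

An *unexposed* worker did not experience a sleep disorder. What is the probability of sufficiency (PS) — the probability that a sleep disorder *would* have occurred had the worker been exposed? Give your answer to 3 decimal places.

PS ≈ 0.166

Let p₁ = 0.26, p₀ = 0.113.
Under exogeneity and monotonicity, PS = (p₁ − p₀) / (1 − p₀).
PS = (0.26 − 0.113) / (1 − 0.113) = 0.147 / 0.887 ≈ 0.1657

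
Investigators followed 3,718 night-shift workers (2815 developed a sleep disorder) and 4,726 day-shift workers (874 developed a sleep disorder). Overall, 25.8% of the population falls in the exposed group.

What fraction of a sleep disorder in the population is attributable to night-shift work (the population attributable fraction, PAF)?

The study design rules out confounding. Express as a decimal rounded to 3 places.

PAF ≈ 0.444

p₁ = P(outcome | exposed) = 2815/3718 = 0.75713
p₀ = P(outcome | unexposed) = 874/4726 = 0.18493
Overall risk P(Y=1) = π·p₁ + (1−π)·p₀ = 0.258×0.75713 + 0.742×0.18493 = 0.33256.
Under exogeneity, PAF = [P(Y=1) − p₀] / P(Y=1).
PAF = (0.33256 − 0.18493) / 0.33256 ≈ 0.4439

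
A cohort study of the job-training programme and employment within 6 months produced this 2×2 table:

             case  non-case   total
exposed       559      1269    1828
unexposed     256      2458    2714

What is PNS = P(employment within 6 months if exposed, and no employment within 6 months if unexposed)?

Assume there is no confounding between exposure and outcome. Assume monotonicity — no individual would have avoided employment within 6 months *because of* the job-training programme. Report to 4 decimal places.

p₁ = P(outcome | exposed) = 559/1828 = 0.3058
p₀ = P(outcome | unexposed) = 256/2714 = 0.094326
Under exogeneity and monotonicity, PNS = p₁ − p₀.
PNS = 0.3058 − 0.094326 = 0.21147

PNS ≈ 0.2115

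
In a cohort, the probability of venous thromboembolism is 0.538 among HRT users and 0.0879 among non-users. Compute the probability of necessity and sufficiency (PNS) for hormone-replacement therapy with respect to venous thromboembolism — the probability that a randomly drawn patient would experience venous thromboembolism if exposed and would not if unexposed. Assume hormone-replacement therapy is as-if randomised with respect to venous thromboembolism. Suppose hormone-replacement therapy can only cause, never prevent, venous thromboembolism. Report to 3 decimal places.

PNS ≈ 0.450

Let p₁ = 0.538, p₀ = 0.0879.
Under exogeneity and monotonicity, PNS = p₁ − p₀.
PNS = 0.538 − 0.0879 = 0.4501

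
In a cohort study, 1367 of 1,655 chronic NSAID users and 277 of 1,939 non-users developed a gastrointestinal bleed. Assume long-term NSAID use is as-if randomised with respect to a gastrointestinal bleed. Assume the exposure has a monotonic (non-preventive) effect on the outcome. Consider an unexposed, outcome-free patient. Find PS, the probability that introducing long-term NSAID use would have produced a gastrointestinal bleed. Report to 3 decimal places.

p₁ = P(outcome | exposed) = 1367/1655 = 0.82598
p₀ = P(outcome | unexposed) = 277/1939 = 0.14286
Under exogeneity and monotonicity, PS = (p₁ − p₀) / (1 − p₀).
PS = (0.82598 − 0.14286) / (1 − 0.14286) = 0.68312 / 0.85714 ≈ 0.7970

PS ≈ 0.797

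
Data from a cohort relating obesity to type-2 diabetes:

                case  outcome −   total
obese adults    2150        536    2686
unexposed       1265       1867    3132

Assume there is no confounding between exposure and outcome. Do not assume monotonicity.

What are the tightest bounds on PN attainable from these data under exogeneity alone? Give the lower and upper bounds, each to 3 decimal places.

0.495 ≤ PN ≤ 0.745

p₁ = P(outcome | exposed) = 2150/2686 = 0.80045
p₀ = P(outcome | unexposed) = 1265/3132 = 0.4039
Under exogeneity alone the bounds on PN are max{0,(p₁−p₀)/p₁} ≤ PN ≤ min{1,(1−p₀)/p₁}.
  lower = (p₁ − p₀)/p₁ = 0.39655 / 0.80045 ≈ 0.4954
  upper = min{1, (1 − p₀)/p₁} = 0.5961 / 0.80045 ≈ 0.7447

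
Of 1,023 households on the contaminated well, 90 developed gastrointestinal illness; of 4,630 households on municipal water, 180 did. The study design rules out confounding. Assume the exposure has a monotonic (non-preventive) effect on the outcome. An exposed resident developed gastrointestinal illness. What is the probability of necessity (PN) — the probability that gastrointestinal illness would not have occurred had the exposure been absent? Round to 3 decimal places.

p₁ = P(outcome | exposed) = 90/1023 = 0.087977
p₀ = P(outcome | unexposed) = 180/4630 = 0.038877
Under exogeneity and monotonicity, PN = (p₁ − p₀) / p₁.
PN = (0.087977 − 0.038877) / 0.087977 = 0.0491 / 0.087977 ≈ 0.5581

PN ≈ 0.558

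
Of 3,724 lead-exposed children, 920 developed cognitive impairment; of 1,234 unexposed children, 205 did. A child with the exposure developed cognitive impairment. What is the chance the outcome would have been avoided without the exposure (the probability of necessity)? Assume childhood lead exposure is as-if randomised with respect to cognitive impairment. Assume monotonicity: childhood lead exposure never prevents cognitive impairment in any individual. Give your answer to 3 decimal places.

p₁ = P(outcome | exposed) = 920/3724 = 0.24705
p₀ = P(outcome | unexposed) = 205/1234 = 0.16613
Under exogeneity and monotonicity, PN = (p₁ − p₀) / p₁.
PN = (0.24705 − 0.16613) / 0.24705 = 0.08092 / 0.24705 ≈ 0.3275

PN ≈ 0.328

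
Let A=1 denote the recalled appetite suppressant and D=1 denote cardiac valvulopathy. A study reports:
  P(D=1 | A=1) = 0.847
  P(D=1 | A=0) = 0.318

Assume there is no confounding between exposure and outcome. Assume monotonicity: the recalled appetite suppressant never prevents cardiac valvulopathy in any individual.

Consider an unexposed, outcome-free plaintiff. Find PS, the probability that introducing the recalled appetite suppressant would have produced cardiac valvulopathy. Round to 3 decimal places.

Let p₁ = 0.847, p₀ = 0.318.
Under exogeneity and monotonicity, PS = (p₁ − p₀) / (1 − p₀).
PS = (0.847 − 0.318) / (1 − 0.318) = 0.529 / 0.682 ≈ 0.7757

PS ≈ 0.776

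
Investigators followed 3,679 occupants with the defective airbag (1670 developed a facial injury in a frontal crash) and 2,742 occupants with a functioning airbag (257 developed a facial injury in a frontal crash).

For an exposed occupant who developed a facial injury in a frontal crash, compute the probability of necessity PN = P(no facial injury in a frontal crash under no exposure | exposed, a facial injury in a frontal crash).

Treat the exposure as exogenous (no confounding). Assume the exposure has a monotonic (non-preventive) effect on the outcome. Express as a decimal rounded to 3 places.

p₁ = P(outcome | exposed) = 1670/3679 = 0.45393
p₀ = P(outcome | unexposed) = 257/2742 = 0.093727
Under exogeneity and monotonicity, PN = (p₁ − p₀) / p₁.
PN = (0.45393 − 0.093727) / 0.45393 = 0.3602 / 0.45393 ≈ 0.7935

PN ≈ 0.794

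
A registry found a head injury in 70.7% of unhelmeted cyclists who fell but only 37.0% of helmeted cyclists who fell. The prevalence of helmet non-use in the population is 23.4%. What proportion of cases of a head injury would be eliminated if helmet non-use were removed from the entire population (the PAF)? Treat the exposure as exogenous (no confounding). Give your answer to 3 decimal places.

PAF ≈ 0.176

p₁ = 0.707, p₀ = 0.37.
Overall risk P(Y=1) = π·p₁ + (1−π)·p₀ = 0.234×0.707 + 0.766×0.37 = 0.44886.
Under exogeneity, PAF = [P(Y=1) − p₀] / P(Y=1).
PAF = (0.44886 − 0.37) / 0.44886 ≈ 0.1757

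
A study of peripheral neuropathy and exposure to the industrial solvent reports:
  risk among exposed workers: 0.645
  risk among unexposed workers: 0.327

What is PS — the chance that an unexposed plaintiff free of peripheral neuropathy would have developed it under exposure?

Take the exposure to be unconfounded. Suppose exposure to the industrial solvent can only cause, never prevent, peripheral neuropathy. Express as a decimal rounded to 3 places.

Let p₁ = 0.645, p₀ = 0.327.
Under exogeneity and monotonicity, PS = (p₁ − p₀) / (1 − p₀).
PS = (0.645 − 0.327) / (1 − 0.327) = 0.318 / 0.673 ≈ 0.4725

PS ≈ 0.473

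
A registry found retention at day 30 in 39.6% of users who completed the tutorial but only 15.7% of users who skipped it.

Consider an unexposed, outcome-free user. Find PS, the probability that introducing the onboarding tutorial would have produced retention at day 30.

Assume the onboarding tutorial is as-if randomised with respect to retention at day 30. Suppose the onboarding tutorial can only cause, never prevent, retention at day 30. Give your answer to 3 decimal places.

p₁ = 0.396, p₀ = 0.157.
Under exogeneity and monotonicity, PS = (p₁ − p₀) / (1 − p₀).
PS = (0.396 − 0.157) / (1 − 0.157) = 0.239 / 0.843 ≈ 0.2835

PS ≈ 0.284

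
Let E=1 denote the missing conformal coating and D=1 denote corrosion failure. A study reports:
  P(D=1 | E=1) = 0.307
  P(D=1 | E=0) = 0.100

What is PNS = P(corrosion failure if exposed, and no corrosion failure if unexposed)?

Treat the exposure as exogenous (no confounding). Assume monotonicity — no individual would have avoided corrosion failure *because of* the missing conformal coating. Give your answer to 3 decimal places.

PNS ≈ 0.207

Let p₁ = 0.307, p₀ = 0.1.
Under exogeneity and monotonicity, PNS = p₁ − p₀.
PNS = 0.307 − 0.1 = 0.207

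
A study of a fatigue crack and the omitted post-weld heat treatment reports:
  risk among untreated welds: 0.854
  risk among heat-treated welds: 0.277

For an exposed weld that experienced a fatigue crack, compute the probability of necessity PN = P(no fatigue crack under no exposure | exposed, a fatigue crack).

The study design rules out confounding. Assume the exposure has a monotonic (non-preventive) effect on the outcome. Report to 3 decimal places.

PN ≈ 0.676

Let p₁ = 0.854, p₀ = 0.277.
Under exogeneity and monotonicity, PN = (p₁ − p₀) / p₁.
PN = (0.854 − 0.277) / 0.854 = 0.577 / 0.854 ≈ 0.6756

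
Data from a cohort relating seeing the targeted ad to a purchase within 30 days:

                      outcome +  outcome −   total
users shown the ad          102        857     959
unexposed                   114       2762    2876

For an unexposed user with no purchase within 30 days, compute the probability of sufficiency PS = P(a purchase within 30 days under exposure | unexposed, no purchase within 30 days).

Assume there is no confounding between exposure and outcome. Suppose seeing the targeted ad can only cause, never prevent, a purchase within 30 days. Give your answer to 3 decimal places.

PS ≈ 0.069

p₁ = P(outcome | exposed) = 102/959 = 0.10636
p₀ = P(outcome | unexposed) = 114/2876 = 0.039638
Under exogeneity and monotonicity, PS = (p₁ − p₀)/(1 − p₀).
PS = (0.10636 − 0.039638) / 0.96036 ≈ 0.0695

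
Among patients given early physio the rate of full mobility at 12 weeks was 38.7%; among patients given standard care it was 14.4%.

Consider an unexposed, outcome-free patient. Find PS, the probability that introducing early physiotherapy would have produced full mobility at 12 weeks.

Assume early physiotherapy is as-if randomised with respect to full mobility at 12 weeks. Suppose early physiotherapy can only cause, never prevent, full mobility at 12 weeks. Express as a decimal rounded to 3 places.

PS ≈ 0.284

p₁ = 0.387, p₀ = 0.144.
Under exogeneity and monotonicity, PS = (p₁ − p₀) / (1 − p₀).
PS = (0.387 − 0.144) / (1 − 0.144) = 0.243 / 0.856 ≈ 0.2839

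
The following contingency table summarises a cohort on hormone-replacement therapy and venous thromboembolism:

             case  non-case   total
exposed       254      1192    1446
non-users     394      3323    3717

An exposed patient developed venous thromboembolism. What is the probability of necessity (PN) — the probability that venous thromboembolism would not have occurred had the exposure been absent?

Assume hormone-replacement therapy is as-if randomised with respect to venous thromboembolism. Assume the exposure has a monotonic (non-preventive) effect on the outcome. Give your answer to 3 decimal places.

PN ≈ 0.397

p₁ = P(outcome | exposed) = 254/1446 = 0.17566
p₀ = P(outcome | unexposed) = 394/3717 = 0.106
Under exogeneity and monotonicity, PN = (p₁ − p₀)/p₁.
PN = (0.17566 − 0.106) / 0.17566 ≈ 0.3966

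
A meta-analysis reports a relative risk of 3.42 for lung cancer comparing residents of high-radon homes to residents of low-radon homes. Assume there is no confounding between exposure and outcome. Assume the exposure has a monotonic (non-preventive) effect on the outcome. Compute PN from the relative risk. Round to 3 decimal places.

PN ≈ 0.708

Under exogeneity and monotonicity, PN = (RR − 1) / RR = 1 − 1/RR.
PN = (3.42 − 1) / 3.42 = 2.42 / 3.42 ≈ 0.7076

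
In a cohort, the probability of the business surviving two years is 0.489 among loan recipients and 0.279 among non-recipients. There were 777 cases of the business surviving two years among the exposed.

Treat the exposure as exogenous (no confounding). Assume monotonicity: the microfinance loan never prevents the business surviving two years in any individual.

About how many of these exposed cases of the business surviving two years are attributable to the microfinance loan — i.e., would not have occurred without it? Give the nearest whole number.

about 334 cases

Let p₁ = 0.489, p₀ = 0.279.
PN = (p₁ − p₀)/p₁ = (0.489 − 0.279) / 0.489 ≈ 0.42945.
Attributable cases ≈ PN × (exposed cases) = 0.42945 × 777 ≈ 333.68.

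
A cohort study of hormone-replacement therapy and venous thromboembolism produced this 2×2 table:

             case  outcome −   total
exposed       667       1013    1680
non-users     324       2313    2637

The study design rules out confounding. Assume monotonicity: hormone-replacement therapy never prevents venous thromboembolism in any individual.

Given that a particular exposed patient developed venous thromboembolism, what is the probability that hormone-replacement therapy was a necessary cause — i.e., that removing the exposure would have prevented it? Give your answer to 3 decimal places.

p₁ = P(outcome | exposed) = 667/1680 = 0.39702
p₀ = P(outcome | unexposed) = 324/2637 = 0.12287
Under exogeneity and monotonicity, PN = (p₁ − p₀) / p₁.
PN = (0.39702 − 0.12287) / 0.39702 = 0.27416 / 0.39702 ≈ 0.6905

PN ≈ 0.691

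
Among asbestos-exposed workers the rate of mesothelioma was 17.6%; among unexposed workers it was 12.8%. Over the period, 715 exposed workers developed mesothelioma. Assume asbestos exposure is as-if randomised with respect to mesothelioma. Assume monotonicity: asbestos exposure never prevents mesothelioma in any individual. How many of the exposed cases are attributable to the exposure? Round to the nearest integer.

about 195 cases

p₁ = 0.176, p₀ = 0.128.
PN = (p₁ − p₀)/p₁ = (0.176 − 0.128) / 0.176 ≈ 0.27273.
Attributable cases ≈ PN × (exposed cases) = 0.27273 × 715 ≈ 195.00.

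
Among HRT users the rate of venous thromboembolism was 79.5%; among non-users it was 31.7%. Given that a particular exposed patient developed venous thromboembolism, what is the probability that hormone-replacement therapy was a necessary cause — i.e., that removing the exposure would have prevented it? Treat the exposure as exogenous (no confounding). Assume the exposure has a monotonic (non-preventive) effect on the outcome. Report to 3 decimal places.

p₁ = 0.795, p₀ = 0.317.
Under exogeneity and monotonicity, PN = (p₁ − p₀) / p₁.
PN = (0.795 − 0.317) / 0.795 = 0.478 / 0.795 ≈ 0.6013

PN ≈ 0.601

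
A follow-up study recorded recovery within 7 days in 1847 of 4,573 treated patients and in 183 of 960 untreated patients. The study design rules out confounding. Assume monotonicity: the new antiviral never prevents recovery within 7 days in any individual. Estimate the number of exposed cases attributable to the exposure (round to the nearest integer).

p₁ = P(outcome | exposed) = 1847/4573 = 0.40389
p₀ = P(outcome | unexposed) = 183/960 = 0.19062
PN = (p₁ − p₀)/p₁ = (0.40389 − 0.19062) / 0.40389 ≈ 0.52803.
Attributable cases ≈ PN × (exposed cases) = 0.52803 × 1847 ≈ 975.27.

about 975 cases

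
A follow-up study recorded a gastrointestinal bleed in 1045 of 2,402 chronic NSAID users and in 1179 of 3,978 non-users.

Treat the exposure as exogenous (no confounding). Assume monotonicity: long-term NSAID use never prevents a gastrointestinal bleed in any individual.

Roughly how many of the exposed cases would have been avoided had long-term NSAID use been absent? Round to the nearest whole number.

p₁ = P(outcome | exposed) = 1045/2402 = 0.43505
p₀ = P(outcome | unexposed) = 1179/3978 = 0.29638
PN = (p₁ − p₀)/p₁ = (0.43505 − 0.29638) / 0.43505 ≈ 0.31875.
Attributable cases ≈ PN × (exposed cases) = 0.31875 × 1045 ≈ 333.10.

about 333 cases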